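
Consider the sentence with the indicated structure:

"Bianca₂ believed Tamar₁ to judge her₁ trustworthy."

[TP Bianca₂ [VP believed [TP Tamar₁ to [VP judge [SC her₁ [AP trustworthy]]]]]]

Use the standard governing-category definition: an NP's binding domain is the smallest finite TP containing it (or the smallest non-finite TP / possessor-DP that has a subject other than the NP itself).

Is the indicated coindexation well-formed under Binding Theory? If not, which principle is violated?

The two coindexed NPs are *Tamar₁* and *her₁*.
*her₁* is a pronoun. Its binding domain is the embedded TP, whose subject is Tamar₁.
*Tamar₁* c-commands it within that domain and carries the same index.
The pronoun is locally bound → Principle B violation.

Principle B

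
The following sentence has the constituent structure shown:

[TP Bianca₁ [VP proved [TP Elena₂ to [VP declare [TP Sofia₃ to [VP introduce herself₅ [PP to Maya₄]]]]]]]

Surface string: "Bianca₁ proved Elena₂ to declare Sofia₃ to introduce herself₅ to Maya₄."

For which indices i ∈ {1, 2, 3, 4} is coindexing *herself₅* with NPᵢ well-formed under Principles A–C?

{3}

*herself* is an anaphor, so Principle A applies: it must be bound in its binding domain.
Binding domain of *herself₅*: the embedded TP, whose subject is Sofia₃.
*Bianca₁* c-commands the anaphor but is outside its binding domain → cannot satisfy Principle A.
*Elena₂* c-commands the anaphor but is outside its binding domain → cannot satisfy Principle A.
*Sofia₃* c-commands the anaphor within its binding domain → licit binder.
*Maya₄* does not c-command the anaphor → cannot bind it.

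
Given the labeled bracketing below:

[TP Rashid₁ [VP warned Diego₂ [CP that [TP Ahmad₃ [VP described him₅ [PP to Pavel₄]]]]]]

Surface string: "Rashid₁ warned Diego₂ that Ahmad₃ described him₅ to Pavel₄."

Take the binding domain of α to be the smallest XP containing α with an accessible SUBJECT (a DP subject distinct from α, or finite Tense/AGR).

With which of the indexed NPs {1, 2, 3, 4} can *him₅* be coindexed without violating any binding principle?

{1, 2}

*him* is a pronoun, so Principle B applies: it must be free in its binding domain.
Binding domain of *him₅*: the embedded TP, whose subject is Ahmad₃.
*Rashid₁* c-commands the pronoun but from outside its binding domain, and is not c-commanded by it → coindexation permitted.
*Diego₂* c-commands the pronoun but from outside its binding domain, and is not c-commanded by it → coindexation permitted.
*Ahmad₃* c-commands the pronoun within its binding domain → coindexation would violate Principle B.
*Pavel₄*: the pronoun c-commands this R-expression → coindexation would violate Principle C on *Pavel₄*.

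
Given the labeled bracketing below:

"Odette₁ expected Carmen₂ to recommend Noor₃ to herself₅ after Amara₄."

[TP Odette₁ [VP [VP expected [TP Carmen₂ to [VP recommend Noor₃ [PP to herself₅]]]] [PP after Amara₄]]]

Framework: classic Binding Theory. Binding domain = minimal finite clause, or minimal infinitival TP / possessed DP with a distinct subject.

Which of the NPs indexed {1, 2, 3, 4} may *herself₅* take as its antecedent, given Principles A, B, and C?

{2, 3}

*herself* is an anaphor, so Principle A applies: it must be bound in its binding domain.
Binding domain of *herself₅*: the embedded TP, whose subject is Carmen₂.
*Odette₁* c-commands the anaphor but is outside its binding domain → cannot satisfy Principle A.
*Carmen₂* c-commands the anaphor within its binding domain → licit binder.
*Noor₃* c-commands the anaphor within its binding domain → licit binder.
*Amara₄* does not c-command the anaphor → cannot bind it.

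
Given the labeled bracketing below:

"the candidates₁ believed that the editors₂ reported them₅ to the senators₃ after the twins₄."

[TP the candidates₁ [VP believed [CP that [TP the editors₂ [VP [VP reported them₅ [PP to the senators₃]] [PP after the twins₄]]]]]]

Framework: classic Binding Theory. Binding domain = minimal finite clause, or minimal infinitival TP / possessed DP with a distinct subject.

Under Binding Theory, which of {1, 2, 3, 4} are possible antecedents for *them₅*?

{1, 4}

*them* is a pronoun, so Principle B applies: it must be free in its binding domain.
Binding domain of *them₅*: the embedded TP, whose subject is the editors₂.
*the candidates₁* c-commands the pronoun but from outside its binding domain, and is not c-commanded by it → coindexation permitted.
*the editors₂* c-commands the pronoun within its binding domain → coindexation would violate Principle B.
*the senators₃*: the pronoun c-commands this R-expression → coindexation would violate Principle C on *the senators₃*.
*the twins₄* and the pronoun do not c-command one another → neither Principle B nor Principle C is at stake; coindexation permitted.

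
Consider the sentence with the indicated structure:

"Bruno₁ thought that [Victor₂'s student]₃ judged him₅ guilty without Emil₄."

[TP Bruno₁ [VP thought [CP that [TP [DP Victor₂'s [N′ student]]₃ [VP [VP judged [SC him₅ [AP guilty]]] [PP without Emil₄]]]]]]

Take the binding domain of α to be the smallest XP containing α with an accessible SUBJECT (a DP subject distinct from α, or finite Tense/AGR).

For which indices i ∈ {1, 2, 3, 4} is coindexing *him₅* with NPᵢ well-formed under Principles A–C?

*him* is a pronoun, so Principle B applies: it must be free in its binding domain.
Binding domain of *him₅*: the embedded TP, whose subject is [Victor₂'s student]₃.
*Bruno₁* c-commands the pronoun but from outside its binding domain, and is not c-commanded by it → coindexation permitted.
*Victor₂* and the pronoun do not c-command one another → neither Principle B nor Principle C is at stake; coindexation permitted.
*[Victor₂'s student]₃* c-commands the pronoun within its binding domain → coindexation would violate Principle B.
*Emil₄* and the pronoun do not c-command one another → neither Principle B nor Principle C is at stake; coindexation permitted.

{1, 2, 4}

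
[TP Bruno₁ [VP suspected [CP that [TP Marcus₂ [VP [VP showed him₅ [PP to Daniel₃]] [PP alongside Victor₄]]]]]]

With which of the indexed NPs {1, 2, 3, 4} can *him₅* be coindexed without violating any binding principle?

{1, 4}

*him* is a pronoun, so Principle B applies: it must be free in its binding domain.
Binding domain of *him₅*: the embedded TP, whose subject is Marcus₂.
*Bruno₁* c-commands the pronoun but from outside its binding domain, and is not c-commanded by it → coindexation permitted.
*Marcus₂* c-commands the pronoun within its binding domain → coindexation would violate Principle B.
*Daniel₃*: the pronoun c-commands this R-expression → coindexation would violate Principle C on *Daniel₃*.
*Victor₄* and the pronoun do not c-command one another → neither Principle B nor Principle C is at stake; coindexation permitted.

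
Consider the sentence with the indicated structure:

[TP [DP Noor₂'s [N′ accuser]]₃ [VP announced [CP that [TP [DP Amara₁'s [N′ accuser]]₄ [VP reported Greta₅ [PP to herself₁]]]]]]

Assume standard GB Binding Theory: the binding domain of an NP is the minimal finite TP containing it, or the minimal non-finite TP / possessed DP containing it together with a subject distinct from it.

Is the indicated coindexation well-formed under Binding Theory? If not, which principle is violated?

Principle A

The two coindexed NPs are *Amara₁* and *herself₁*.
*herself₁* is an anaphor. Principle A requires it to be bound within its binding domain — the embedded TP, whose subject is [Amara₁'s accuser]₄.
Within that domain it is c-commanded by *[Amara₁'s accuser]₄*, *Greta₅*, none of which share its index.
*Amara₁* does not c-command the anaphor at all.
The anaphor is unbound in its domain → Principle A violation.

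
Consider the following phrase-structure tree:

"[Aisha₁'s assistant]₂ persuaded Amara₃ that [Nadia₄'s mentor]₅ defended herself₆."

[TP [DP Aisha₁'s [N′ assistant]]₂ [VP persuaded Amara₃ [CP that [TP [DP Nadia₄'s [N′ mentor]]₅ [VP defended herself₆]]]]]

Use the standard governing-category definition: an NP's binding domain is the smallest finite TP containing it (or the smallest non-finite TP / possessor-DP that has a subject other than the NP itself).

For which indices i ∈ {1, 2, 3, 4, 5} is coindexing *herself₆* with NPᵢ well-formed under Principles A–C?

*herself* is an anaphor, so Principle A applies: it must be bound in its binding domain.
Binding domain of *herself₆*: the embedded TP, whose subject is [Nadia₄'s mentor]₅.
*Aisha₁* does not c-command the anaphor → cannot bind it.
*[Aisha₁'s assistant]₂* c-commands the anaphor but is outside its binding domain → cannot satisfy Principle A.
*Amara₃* c-commands the anaphor but is outside its binding domain → cannot satisfy Principle A.
*Nadia₄* does not c-command the anaphor → cannot bind it.
*[Nadia₄'s mentor]₅* c-commands the anaphor within its binding domain → licit binder.

{5}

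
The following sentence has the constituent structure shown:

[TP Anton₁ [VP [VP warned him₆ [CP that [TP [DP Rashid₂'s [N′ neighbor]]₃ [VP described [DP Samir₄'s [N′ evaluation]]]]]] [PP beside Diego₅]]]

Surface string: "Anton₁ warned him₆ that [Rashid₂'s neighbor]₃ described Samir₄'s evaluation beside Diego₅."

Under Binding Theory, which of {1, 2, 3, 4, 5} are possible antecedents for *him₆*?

{5}

*him* is a pronoun, so Principle B applies: it must be free in its binding domain.
Binding domain of *him₆*: the matrix TP, whose subject is Anton₁.
*Anton₁* c-commands the pronoun within its binding domain → coindexation would violate Principle B.
*Rashid₂*: the pronoun c-commands this R-expression → coindexation would violate Principle C on *Rashid₂*.
*[Rashid₂'s neighbor]₃*: the pronoun c-commands this R-expression → coindexation would violate Principle C on *[Rashid₂'s neighbor]₃*.
*Samir₄*: the pronoun c-commands this R-expression → coindexation would violate Principle C on *Samir₄*.
*Diego₅* and the pronoun do not c-command one another → neither Principle B nor Principle C is at stake; coindexation permitted.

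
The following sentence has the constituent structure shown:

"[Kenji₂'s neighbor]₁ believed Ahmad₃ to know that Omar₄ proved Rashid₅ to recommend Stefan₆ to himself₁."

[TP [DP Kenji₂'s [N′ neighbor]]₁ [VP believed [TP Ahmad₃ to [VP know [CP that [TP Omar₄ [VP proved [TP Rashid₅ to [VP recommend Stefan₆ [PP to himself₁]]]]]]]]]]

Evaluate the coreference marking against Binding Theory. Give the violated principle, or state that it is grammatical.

Principle A

The two coindexed NPs are *[Kenji₂'s neighbor]₁* and *himself₁*.
*himself₁* is an anaphor. Principle A requires it to be bound within its binding domain — the embedded TP, whose subject is Rashid₅.
Within that domain it is c-commanded by *Rashid₅*, *Stefan₆*, none of which share its index.
*[Kenji₂'s neighbor]₁* does c-command the anaphor, but from outside its binding domain.
The anaphor is unbound in its domain → Principle A violation.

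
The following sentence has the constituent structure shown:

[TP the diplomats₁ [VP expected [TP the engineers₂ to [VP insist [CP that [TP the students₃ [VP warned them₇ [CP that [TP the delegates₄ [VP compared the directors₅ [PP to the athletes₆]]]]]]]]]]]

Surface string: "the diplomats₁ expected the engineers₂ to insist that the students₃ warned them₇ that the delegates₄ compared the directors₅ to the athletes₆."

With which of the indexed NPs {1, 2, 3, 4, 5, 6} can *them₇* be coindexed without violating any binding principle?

{1, 2}

*them* is a pronoun, so Principle B applies: it must be free in its binding domain.
Binding domain of *them₇*: the embedded TP, whose subject is the students₃.
*the diplomats₁* c-commands the pronoun but from outside its binding domain, and is not c-commanded by it → coindexation permitted.
*the engineers₂* c-commands the pronoun but from outside its binding domain, and is not c-commanded by it → coindexation permitted.
*the students₃* c-commands the pronoun within its binding domain → coindexation would violate Principle B.
*the delegates₄*: the pronoun c-commands this R-expression → coindexation would violate Principle C on *the delegates₄*.
*the directors₅*: the pronoun c-commands this R-expression → coindexation would violate Principle C on *the directors₅*.
*the athletes₆*: the pronoun c-commands this R-expression → coindexation would violate Principle C on *the athletes₆*.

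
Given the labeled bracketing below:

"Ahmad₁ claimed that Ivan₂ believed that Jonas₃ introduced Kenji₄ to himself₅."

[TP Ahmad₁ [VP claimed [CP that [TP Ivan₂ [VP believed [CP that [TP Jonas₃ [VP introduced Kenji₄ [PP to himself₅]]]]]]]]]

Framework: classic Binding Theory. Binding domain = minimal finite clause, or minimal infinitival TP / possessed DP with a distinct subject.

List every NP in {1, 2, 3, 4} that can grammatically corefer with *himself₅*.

{3, 4}

*himself* is an anaphor, so Principle A applies: it must be bound in its binding domain.
Binding domain of *himself₅*: the embedded TP, whose subject is Jonas₃.
*Ahmad₁* c-commands the anaphor but is outside its binding domain → cannot satisfy Principle A.
*Ivan₂* c-commands the anaphor but is outside its binding domain → cannot satisfy Principle A.
*Jonas₃* c-commands the anaphor within its binding domain → licit binder.
*Kenji₄* c-commands the anaphor within its binding domain → licit binder.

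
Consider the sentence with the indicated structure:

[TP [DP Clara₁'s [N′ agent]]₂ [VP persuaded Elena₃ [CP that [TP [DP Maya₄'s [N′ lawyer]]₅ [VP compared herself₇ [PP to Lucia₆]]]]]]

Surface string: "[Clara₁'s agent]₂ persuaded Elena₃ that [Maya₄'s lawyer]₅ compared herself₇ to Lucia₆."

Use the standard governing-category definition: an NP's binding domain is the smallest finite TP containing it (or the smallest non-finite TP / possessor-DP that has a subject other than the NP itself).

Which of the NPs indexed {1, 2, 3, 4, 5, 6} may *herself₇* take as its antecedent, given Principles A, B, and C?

*herself* is an anaphor, so Principle A applies: it must be bound in its binding domain.
Binding domain of *herself₇*: the embedded TP, whose subject is [Maya₄'s lawyer]₅.
*Clara₁* does not c-command the anaphor → cannot bind it.
*[Clara₁'s agent]₂* c-commands the anaphor but is outside its binding domain → cannot satisfy Principle A.
*Elena₃* c-commands the anaphor but is outside its binding domain → cannot satisfy Principle A.
*Maya₄* does not c-command the anaphor → cannot bind it.
*[Maya₄'s lawyer]₅* c-commands the anaphor within its binding domain → licit binder.
*Lucia₆* does not c-command the anaphor → cannot bind it.

{5}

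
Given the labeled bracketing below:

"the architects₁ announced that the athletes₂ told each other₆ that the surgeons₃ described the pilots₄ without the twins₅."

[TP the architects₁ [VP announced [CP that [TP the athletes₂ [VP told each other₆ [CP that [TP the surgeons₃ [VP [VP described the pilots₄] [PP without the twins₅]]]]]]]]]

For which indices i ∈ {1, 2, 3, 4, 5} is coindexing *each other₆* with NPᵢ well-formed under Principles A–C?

{2}

*each other* is an anaphor, so Principle A applies: it must be bound in its binding domain.
Binding domain of *each other₆*: the embedded TP, whose subject is the athletes₂.
*the architects₁* c-commands the anaphor but is outside its binding domain → cannot satisfy Principle A.
*the athletes₂* c-commands the anaphor within its binding domain → licit binder.
*the surgeons₃* does not c-command the anaphor → cannot bind it.
*the pilots₄* does not c-command the anaphor → cannot bind it.
*the twins₅* does not c-command the anaphor → cannot bind it.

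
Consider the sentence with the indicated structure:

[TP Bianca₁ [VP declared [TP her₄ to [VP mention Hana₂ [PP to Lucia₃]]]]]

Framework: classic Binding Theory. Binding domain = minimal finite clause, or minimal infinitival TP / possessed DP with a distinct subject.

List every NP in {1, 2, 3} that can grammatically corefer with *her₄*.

*her* is a pronoun, so Principle B applies: it must be free in its binding domain.
Binding domain of *her₄*: the matrix TP, whose subject is Bianca₁.
*Bianca₁* c-commands the pronoun within its binding domain → coindexation would violate Principle B.
*Hana₂*: the pronoun c-commands this R-expression → coindexation would violate Principle C on *Hana₂*.
*Lucia₃*: the pronoun c-commands this R-expression → coindexation would violate Principle C on *Lucia₃*.

none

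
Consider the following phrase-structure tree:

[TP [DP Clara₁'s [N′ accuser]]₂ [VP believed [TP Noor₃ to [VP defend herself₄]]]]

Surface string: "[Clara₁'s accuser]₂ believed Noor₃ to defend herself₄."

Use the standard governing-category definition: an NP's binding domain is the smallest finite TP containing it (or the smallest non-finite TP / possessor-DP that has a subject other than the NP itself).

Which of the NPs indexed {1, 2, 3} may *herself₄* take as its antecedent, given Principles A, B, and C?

*herself* is an anaphor, so Principle A applies: it must be bound in its binding domain.
Binding domain of *herself₄*: the embedded TP, whose subject is Noor₃.
*Clara₁* does not c-command the anaphor → cannot bind it.
*[Clara₁'s accuser]₂* c-commands the anaphor but is outside its binding domain → cannot satisfy Principle A.
*Noor₃* c-commands the anaphor within its binding domain → licit binder.

{3}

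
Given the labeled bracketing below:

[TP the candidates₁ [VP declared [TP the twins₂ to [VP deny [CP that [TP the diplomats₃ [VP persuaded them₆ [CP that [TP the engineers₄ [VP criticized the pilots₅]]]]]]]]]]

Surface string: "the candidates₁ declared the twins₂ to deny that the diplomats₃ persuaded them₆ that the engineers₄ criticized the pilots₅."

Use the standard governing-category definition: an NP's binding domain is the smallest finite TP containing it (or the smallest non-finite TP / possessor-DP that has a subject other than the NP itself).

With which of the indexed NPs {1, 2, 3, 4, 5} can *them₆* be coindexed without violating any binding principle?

*them* is a pronoun, so Principle B applies: it must be free in its binding domain.
Binding domain of *them₆*: the embedded TP, whose subject is the diplomats₃.
*the candidates₁* c-commands the pronoun but from outside its binding domain, and is not c-commanded by it → coindexation permitted.
*the twins₂* c-commands the pronoun but from outside its binding domain, and is not c-commanded by it → coindexation permitted.
*the diplomats₃* c-commands the pronoun within its binding domain → coindexation would violate Principle B.
*the engineers₄*: the pronoun c-commands this R-expression → coindexation would violate Principle C on *the engineers₄*.
*the pilots₅*: the pronoun c-commands this R-expression → coindexation would violate Principle C on *the pilots₅*.

{1, 2}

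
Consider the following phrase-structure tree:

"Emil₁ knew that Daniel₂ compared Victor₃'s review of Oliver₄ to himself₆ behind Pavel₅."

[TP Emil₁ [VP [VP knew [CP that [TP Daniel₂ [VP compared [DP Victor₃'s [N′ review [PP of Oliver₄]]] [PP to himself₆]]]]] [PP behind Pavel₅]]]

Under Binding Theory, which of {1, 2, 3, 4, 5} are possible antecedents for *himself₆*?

{2}

*himself* is an anaphor, so Principle A applies: it must be bound in its binding domain.
Binding domain of *himself₆*: the embedded TP, whose subject is Daniel₂.
*Emil₁* c-commands the anaphor but is outside its binding domain → cannot satisfy Principle A.
*Daniel₂* c-commands the anaphor within its binding domain → licit binder.
*Victor₃* does not c-command the anaphor → cannot bind it.
*Oliver₄* does not c-command the anaphor → cannot bind it.
*Pavel₅* does not c-command the anaphor → cannot bind it.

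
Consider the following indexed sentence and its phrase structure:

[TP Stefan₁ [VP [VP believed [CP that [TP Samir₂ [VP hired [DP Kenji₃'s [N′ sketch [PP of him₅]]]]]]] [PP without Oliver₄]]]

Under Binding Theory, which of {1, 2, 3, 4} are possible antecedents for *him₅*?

*him* is a pronoun, so Principle B applies: it must be free in its binding domain.
Binding domain of *him₅*: the possessed DP, whose subject is Kenji₃.
*Stefan₁* c-commands the pronoun but from outside its binding domain, and is not c-commanded by it → coindexation permitted.
*Samir₂* c-commands the pronoun but from outside its binding domain, and is not c-commanded by it → coindexation permitted.
*Kenji₃* c-commands the pronoun within its binding domain → coindexation would violate Principle B.
*Oliver₄* and the pronoun do not c-command one another → neither Principle B nor Principle C is at stake; coindexation permitted.

{1, 2, 4}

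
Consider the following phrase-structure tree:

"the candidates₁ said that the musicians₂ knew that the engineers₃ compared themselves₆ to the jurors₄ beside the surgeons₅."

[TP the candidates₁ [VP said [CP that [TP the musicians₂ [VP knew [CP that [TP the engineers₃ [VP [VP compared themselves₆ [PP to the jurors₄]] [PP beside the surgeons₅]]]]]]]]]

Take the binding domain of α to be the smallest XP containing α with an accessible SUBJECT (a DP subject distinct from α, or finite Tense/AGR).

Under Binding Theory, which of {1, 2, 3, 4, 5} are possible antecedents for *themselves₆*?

{3}

*themselves* is an anaphor, so Principle A applies: it must be bound in its binding domain.
Binding domain of *themselves₆*: the embedded TP, whose subject is the engineers₃.
*the candidates₁* c-commands the anaphor but is outside its binding domain → cannot satisfy Principle A.
*the musicians₂* c-commands the anaphor but is outside its binding domain → cannot satisfy Principle A.
*the engineers₃* c-commands the anaphor within its binding domain → licit binder.
*the jurors₄* does not c-command the anaphor → cannot bind it.
*the surgeons₅* does not c-command the anaphor → cannot bind it.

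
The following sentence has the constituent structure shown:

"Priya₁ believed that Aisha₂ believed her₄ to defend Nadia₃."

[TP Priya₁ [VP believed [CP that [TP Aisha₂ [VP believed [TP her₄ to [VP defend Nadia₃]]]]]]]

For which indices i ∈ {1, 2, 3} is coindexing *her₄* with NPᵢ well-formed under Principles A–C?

{1}

*her* is a pronoun, so Principle B applies: it must be free in its binding domain.
Binding domain of *her₄*: the embedded TP, whose subject is Aisha₂.
*Priya₁* c-commands the pronoun but from outside its binding domain, and is not c-commanded by it → coindexation permitted.
*Aisha₂* c-commands the pronoun within its binding domain → coindexation would violate Principle B.
*Nadia₃*: the pronoun c-commands this R-expression → coindexation would violate Principle C on *Nadia₃*.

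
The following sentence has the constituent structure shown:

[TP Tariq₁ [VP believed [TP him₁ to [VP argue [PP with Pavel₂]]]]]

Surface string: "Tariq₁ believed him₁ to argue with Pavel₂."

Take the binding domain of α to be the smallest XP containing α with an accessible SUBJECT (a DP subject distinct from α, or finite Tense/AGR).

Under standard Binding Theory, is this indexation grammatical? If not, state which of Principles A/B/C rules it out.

Principle B

The two coindexed NPs are *Tariq₁* and *him₁*.
*him₁* is a pronoun. Its binding domain is the matrix TP, whose subject is Tariq₁.
*Tariq₁* c-commands it within that domain and carries the same index.
The pronoun is locally bound → Principle B violation.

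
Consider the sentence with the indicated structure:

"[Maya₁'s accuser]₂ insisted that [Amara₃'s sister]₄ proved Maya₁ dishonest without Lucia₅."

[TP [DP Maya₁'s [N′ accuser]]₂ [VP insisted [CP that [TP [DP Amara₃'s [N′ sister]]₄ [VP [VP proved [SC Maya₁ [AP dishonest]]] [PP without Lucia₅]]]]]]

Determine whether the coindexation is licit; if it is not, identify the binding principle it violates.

The two coindexed NPs are *Maya₁* and *Maya₁*.
*Maya₁* is an R-expression; no coindexed NP c-commands it, so Principle C holds.
*Maya₁* is an R-expression; *Maya₁* does not c-command it, and no other NP shares its index, so Principle C is satisfied.
All principles are respected.

grammatical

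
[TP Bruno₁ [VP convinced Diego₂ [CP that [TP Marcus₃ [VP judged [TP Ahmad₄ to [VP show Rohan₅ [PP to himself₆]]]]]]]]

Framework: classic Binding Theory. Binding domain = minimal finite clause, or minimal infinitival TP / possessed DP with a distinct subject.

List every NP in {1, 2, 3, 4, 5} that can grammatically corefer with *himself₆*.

*himself* is an anaphor, so Principle A applies: it must be bound in its binding domain.
Binding domain of *himself₆*: the embedded TP, whose subject is Ahmad₄.
*Bruno₁* c-commands the anaphor but is outside its binding domain → cannot satisfy Principle A.
*Diego₂* c-commands the anaphor but is outside its binding domain → cannot satisfy Principle A.
*Marcus₃* c-commands the anaphor but is outside its binding domain → cannot satisfy Principle A.
*Ahmad₄* c-commands the anaphor within its binding domain → licit binder.
*Rohan₅* c-commands the anaphor within its binding domain → licit binder.

{4, 5}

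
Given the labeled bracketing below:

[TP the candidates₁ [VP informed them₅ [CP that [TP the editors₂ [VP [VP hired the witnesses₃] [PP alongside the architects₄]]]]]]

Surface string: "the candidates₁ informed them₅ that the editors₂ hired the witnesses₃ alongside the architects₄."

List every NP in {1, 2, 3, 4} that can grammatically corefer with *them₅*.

none

*them* is a pronoun, so Principle B applies: it must be free in its binding domain.
Binding domain of *them₅*: the matrix TP, whose subject is the candidates₁.
*the candidates₁* c-commands the pronoun within its binding domain → coindexation would violate Principle B.
*the editors₂*: the pronoun c-commands this R-expression → coindexation would violate Principle C on *the editors₂*.
*the witnesses₃*: the pronoun c-commands this R-expression → coindexation would violate Principle C on *the witnesses₃*.
*the architects₄*: the pronoun c-commands this R-expression → coindexation would violate Principle C on *the architects₄*.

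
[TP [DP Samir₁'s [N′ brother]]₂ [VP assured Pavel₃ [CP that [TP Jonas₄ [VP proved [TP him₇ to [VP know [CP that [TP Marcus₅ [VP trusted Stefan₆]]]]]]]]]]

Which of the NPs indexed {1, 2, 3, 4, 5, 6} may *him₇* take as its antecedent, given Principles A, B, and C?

{1, 2, 3}

*him* is a pronoun, so Principle B applies: it must be free in its binding domain.
Binding domain of *him₇*: the embedded TP, whose subject is Jonas₄.
*Samir₁* and the pronoun do not c-command one another → neither Principle B nor Principle C is at stake; coindexation permitted.
*[Samir₁'s brother]₂* c-commands the pronoun but from outside its binding domain, and is not c-commanded by it → coindexation permitted.
*Pavel₃* c-commands the pronoun but from outside its binding domain, and is not c-commanded by it → coindexation permitted.
*Jonas₄* c-commands the pronoun within its binding domain → coindexation would violate Principle B.
*Marcus₅*: the pronoun c-commands this R-expression → coindexation would violate Principle C on *Marcus₅*.
*Stefan₆*: the pronoun c-commands this R-expression → coindexation would violate Principle C on *Stefan₆*.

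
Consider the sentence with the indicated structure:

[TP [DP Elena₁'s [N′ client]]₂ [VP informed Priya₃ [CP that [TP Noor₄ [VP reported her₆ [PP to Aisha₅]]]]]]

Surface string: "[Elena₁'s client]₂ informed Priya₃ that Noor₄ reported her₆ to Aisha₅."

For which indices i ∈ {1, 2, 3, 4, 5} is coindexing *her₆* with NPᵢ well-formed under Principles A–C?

*her* is a pronoun, so Principle B applies: it must be free in its binding domain.
Binding domain of *her₆*: the embedded TP, whose subject is Noor₄.
*Elena₁* and the pronoun do not c-command one another → neither Principle B nor Principle C is at stake; coindexation permitted.
*[Elena₁'s client]₂* c-commands the pronoun but from outside its binding domain, and is not c-commanded by it → coindexation permitted.
*Priya₃* c-commands the pronoun but from outside its binding domain, and is not c-commanded by it → coindexation permitted.
*Noor₄* c-commands the pronoun within its binding domain → coindexation would violate Principle B.
*Aisha₅*: the pronoun c-commands this R-expression → coindexation would violate Principle C on *Aisha₅*.

{1, 2, 3}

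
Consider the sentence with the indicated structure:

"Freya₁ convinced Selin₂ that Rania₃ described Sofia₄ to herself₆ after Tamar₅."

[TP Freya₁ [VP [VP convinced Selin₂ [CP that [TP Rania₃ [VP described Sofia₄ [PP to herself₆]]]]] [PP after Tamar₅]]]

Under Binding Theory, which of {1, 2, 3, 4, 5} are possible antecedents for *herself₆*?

{3, 4}

*herself* is an anaphor, so Principle A applies: it must be bound in its binding domain.
Binding domain of *herself₆*: the embedded TP, whose subject is Rania₃.
*Freya₁* c-commands the anaphor but is outside its binding domain → cannot satisfy Principle A.
*Selin₂* c-commands the anaphor but is outside its binding domain → cannot satisfy Principle A.
*Rania₃* c-commands the anaphor within its binding domain → licit binder.
*Sofia₄* c-commands the anaphor within its binding domain → licit binder.
*Tamar₅* does not c-command the anaphor → cannot bind it.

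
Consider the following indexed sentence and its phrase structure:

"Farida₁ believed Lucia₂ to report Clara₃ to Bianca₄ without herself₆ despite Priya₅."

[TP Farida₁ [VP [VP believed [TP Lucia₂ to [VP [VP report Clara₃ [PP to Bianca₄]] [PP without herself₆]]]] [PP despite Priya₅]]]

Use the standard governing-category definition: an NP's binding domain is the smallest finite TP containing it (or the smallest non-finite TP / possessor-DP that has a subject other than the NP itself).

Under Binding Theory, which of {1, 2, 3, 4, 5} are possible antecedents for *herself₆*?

*herself* is an anaphor, so Principle A applies: it must be bound in its binding domain.
Binding domain of *herself₆*: the embedded TP, whose subject is Lucia₂.
*Farida₁* c-commands the anaphor but is outside its binding domain → cannot satisfy Principle A.
*Lucia₂* c-commands the anaphor within its binding domain → licit binder.
*Clara₃* does not c-command the anaphor → cannot bind it.
*Bianca₄* does not c-command the anaphor → cannot bind it.
*Priya₅* does not c-command the anaphor → cannot bind it.

{2}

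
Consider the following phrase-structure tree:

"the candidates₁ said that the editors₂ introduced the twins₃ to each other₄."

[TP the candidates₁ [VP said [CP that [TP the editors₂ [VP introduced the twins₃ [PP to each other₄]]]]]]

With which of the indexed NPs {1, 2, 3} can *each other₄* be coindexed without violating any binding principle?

{2, 3}

*each other* is an anaphor, so Principle A applies: it must be bound in its binding domain.
Binding domain of *each other₄*: the embedded TP, whose subject is the editors₂.
*the candidates₁* c-commands the anaphor but is outside its binding domain → cannot satisfy Principle A.
*the editors₂* c-commands the anaphor within its binding domain → licit binder.
*the twins₃* c-commands the anaphor within its binding domain → licit binder.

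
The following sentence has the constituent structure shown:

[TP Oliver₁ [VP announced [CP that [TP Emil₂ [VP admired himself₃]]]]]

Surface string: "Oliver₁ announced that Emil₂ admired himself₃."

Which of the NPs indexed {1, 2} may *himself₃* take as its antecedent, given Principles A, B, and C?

*himself* is an anaphor, so Principle A applies: it must be bound in its binding domain.
Binding domain of *himself₃*: the embedded TP, whose subject is Emil₂.
*Oliver₁* c-commands the anaphor but is outside its binding domain → cannot satisfy Principle A.
*Emil₂* c-commands the anaphor within its binding domain → licit binder.

{2}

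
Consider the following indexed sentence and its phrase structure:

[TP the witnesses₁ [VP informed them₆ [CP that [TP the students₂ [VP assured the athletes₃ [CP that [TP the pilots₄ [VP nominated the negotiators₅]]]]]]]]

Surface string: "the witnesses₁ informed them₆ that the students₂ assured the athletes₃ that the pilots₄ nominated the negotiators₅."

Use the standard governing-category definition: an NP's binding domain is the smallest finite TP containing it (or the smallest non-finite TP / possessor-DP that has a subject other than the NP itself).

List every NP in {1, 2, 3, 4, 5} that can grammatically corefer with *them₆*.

*them* is a pronoun, so Principle B applies: it must be free in its binding domain.
Binding domain of *them₆*: the matrix TP, whose subject is the witnesses₁.
*the witnesses₁* c-commands the pronoun within its binding domain → coindexation would violate Principle B.
*the students₂*: the pronoun c-commands this R-expression → coindexation would violate Principle C on *the students₂*.
*the athletes₃*: the pronoun c-commands this R-expression → coindexation would violate Principle C on *the athletes₃*.
*the pilots₄*: the pronoun c-commands this R-expression → coindexation would violate Principle C on *the pilots₄*.
*the negotiators₅*: the pronoun c-commands this R-expression → coindexation would violate Principle C on *the negotiators₅*.

none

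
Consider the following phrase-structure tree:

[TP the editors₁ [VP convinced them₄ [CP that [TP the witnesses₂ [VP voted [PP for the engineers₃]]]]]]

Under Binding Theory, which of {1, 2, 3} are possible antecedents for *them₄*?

none

*them* is a pronoun, so Principle B applies: it must be free in its binding domain.
Binding domain of *them₄*: the matrix TP, whose subject is the editors₁.
*the editors₁* c-commands the pronoun within its binding domain → coindexation would violate Principle B.
*the witnesses₂*: the pronoun c-commands this R-expression → coindexation would violate Principle C on *the witnesses₂*.
*the engineers₃*: the pronoun c-commands this R-expression → coindexation would violate Principle C on *the engineers₃*.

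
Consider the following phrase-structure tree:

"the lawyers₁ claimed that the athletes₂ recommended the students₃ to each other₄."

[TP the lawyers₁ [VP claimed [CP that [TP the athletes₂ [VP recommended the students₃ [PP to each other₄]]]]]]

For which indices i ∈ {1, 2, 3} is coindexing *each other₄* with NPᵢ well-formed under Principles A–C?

{2, 3}

*each other* is an anaphor, so Principle A applies: it must be bound in its binding domain.
Binding domain of *each other₄*: the embedded TP, whose subject is the athletes₂.
*the lawyers₁* c-commands the anaphor but is outside its binding domain → cannot satisfy Principle A.
*the athletes₂* c-commands the anaphor within its binding domain → licit binder.
*the students₃* c-commands the anaphor within its binding domain → licit binder.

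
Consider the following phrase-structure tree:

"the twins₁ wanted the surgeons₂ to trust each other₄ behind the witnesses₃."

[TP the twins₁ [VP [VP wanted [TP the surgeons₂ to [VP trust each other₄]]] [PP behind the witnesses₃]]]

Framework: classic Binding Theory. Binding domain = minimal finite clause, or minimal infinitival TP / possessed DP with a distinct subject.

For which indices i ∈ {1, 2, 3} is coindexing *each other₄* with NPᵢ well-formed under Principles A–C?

{2}

*each other* is an anaphor, so Principle A applies: it must be bound in its binding domain.
Binding domain of *each other₄*: the embedded TP, whose subject is the surgeons₂.
*the twins₁* c-commands the anaphor but is outside its binding domain → cannot satisfy Principle A.
*the surgeons₂* c-commands the anaphor within its binding domain → licit binder.
*the witnesses₃* does not c-command the anaphor → cannot bind it.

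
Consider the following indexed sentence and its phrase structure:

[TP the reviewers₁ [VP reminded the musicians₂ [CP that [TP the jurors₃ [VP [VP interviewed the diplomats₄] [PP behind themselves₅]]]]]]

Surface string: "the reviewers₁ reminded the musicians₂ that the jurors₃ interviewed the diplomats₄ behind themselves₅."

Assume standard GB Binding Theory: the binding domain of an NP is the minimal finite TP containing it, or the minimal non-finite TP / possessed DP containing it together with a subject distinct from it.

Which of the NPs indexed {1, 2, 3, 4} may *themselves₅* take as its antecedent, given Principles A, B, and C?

*themselves* is an anaphor, so Principle A applies: it must be bound in its binding domain.
Binding domain of *themselves₅*: the embedded TP, whose subject is the jurors₃.
*the reviewers₁* c-commands the anaphor but is outside its binding domain → cannot satisfy Principle A.
*the musicians₂* c-commands the anaphor but is outside its binding domain → cannot satisfy Principle A.
*the jurors₃* c-commands the anaphor within its binding domain → licit binder.
*the diplomats₄* does not c-command the anaphor → cannot bind it.

{3}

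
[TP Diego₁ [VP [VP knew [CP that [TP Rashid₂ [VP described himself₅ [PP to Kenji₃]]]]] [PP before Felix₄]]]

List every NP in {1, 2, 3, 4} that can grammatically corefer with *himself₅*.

{2}

*himself* is an anaphor, so Principle A applies: it must be bound in its binding domain.
Binding domain of *himself₅*: the embedded TP, whose subject is Rashid₂.
*Diego₁* c-commands the anaphor but is outside its binding domain → cannot satisfy Principle A.
*Rashid₂* c-commands the anaphor within its binding domain → licit binder.
*Kenji₃* does not c-command the anaphor → cannot bind it.
*Felix₄* does not c-command the anaphor → cannot bind it.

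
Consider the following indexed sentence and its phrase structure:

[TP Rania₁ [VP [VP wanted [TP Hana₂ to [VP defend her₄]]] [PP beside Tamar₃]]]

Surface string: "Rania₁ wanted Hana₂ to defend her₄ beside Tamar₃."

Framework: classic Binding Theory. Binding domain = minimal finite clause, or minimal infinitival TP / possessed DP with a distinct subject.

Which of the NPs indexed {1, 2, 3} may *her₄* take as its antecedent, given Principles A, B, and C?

*her* is a pronoun, so Principle B applies: it must be free in its binding domain.
Binding domain of *her₄*: the embedded TP, whose subject is Hana₂.
*Rania₁* c-commands the pronoun but from outside its binding domain, and is not c-commanded by it → coindexation permitted.
*Hana₂* c-commands the pronoun within its binding domain → coindexation would violate Principle B.
*Tamar₃* and the pronoun do not c-command one another → neither Principle B nor Principle C is at stake; coindexation permitted.

{1, 3}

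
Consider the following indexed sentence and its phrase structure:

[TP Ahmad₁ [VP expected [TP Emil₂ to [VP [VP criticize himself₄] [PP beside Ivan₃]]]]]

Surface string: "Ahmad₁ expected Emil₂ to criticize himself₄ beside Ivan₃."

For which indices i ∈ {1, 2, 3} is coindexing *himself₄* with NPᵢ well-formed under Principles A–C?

{2}

*himself* is an anaphor, so Principle A applies: it must be bound in its binding domain.
Binding domain of *himself₄*: the embedded TP, whose subject is Emil₂.
*Ahmad₁* c-commands the anaphor but is outside its binding domain → cannot satisfy Principle A.
*Emil₂* c-commands the anaphor within its binding domain → licit binder.
*Ivan₃* does not c-command the anaphor → cannot bind it.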